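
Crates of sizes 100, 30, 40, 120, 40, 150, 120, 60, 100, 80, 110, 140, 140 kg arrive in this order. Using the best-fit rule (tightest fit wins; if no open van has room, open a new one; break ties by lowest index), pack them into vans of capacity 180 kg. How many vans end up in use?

  100 → van 1 (new)  [load 100/180]
  30 → van 1  [load 130/180]
  40 → van 1  [load 170/180]
  120 → van 2 (new)  [load 120/180]
  40 → van 2  [load 160/180]
  150 → van 3 (new)  [load 150/180]
  120 → van 4 (new)  [load 120/180]
  60 → van 4  [load 180/180]
  100 → van 5 (new)  [load 100/180]
  80 → van 5  [load 180/180]
  110 → van 6 (new)  [load 110/180]
  140 → van 7 (new)  [load 140/180]
  140 → van 8 (new)  [load 140/180]
8 vans opened.

8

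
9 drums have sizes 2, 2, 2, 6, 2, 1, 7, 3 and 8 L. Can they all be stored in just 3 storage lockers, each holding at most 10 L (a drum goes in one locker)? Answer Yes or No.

No

Total = 33 L; ⌈33/10⌉ = 4.
At least 4 storage lockers are required, but only 3 are allowed.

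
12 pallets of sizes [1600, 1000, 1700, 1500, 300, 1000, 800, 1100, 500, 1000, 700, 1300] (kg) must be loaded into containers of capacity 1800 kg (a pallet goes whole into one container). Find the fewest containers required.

Total = 1700 + 1600 + 1500 + 1300 + 1100 + 1000 + 1000 + 1000 + 800 + 700 + 500 + 300 = 12500 kg.
Lower bound: ⌈12500/1800⌉ = 7 containers.
Also, 8 pallets each exceed 900 kg, and no two of those can share a container, so at least 8 containers are needed.
A packing using 8 containers:
  container 1: 1700 = 1700
  container 2: 1600 = 1600
  container 3: 1500 + 300 = 1800
  container 4: 1300 + 500 = 1800
  container 5: 1100 + 700 = 1800
  container 6: 1000 + 800 = 1800
  container 7: 1000 = 1000
  container 8: 1000 = 1000
This matches the lower bound, so 8 is optimal.

8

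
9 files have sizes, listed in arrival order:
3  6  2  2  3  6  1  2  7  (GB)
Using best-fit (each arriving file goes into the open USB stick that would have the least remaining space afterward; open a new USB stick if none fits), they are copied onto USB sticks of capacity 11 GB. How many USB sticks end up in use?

  3 → USB stick 1 (new)  [load 3/11]
  6 → USB stick 1  [load 9/11]
  2 → USB stick 1  [load 11/11]
  2 → USB stick 2 (new)  [load 2/11]
  3 → USB stick 2  [load 5/11]
  6 → USB stick 2  [load 11/11]
  1 → USB stick 3 (new)  [load 1/11]
  2 → USB stick 3  [load 3/11]
  7 → USB stick 3  [load 10/11]
3 USB sticks opened.

3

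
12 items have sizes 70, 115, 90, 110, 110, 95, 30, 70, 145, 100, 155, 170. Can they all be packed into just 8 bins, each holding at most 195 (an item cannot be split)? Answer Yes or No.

Yes

A valid assignment using 8 bins:
  bin 1: 170 = 170
  bin 2: 155 + 30 = 185
  bin 3: 145 = 145
  bin 4: 115 + 70 = 185
  bin 5: 110 + 70 = 180
  bin 6: 110 = 110
  bin 7: 100 + 95 = 195
  bin 8: 90 = 90
Every load is within 195, so 8 bins suffice.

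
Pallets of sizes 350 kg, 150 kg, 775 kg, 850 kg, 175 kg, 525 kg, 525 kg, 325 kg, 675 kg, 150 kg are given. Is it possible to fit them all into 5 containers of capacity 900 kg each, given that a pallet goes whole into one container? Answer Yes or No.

No

Total = 4500 kg; ⌈4500/900⌉ = 5.
The bound of 5 does not rule out 5, but exhaustive search shows no assignment into 5 containers of capacity 900 kg exists — the minimum is 6.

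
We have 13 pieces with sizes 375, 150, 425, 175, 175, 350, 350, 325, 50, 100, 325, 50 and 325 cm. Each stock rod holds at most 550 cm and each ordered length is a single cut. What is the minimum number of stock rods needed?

Total = 425 + 375 + 350 + 350 + 325 + 325 + 325 + 175 + 175 + 150 + 100 + 50 + 50 = 3175 cm.
Lower bound: ⌈3175/550⌉ = 6 stock rods.
Also, 7 pieces each exceed 275 cm, and no two of those can share a stock rod, so at least 7 stock rods are needed.
A packing using 7 stock rods:
  stock rod 1: 425 + 100 = 525
  stock rod 2: 375 + 175 = 550
  stock rod 3: 350 + 175 = 525
  stock rod 4: 350 + 150 + 50 = 550
  stock rod 5: 325 + 50 = 375
  stock rod 6: 325 = 325
  stock rod 7: 325 = 325
This matches the lower bound, so 7 is optimal.

7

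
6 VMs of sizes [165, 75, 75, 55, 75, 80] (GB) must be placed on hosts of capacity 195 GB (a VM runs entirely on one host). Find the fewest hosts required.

4

Total = 165 + 80 + 75 + 75 + 75 + 55 = 525 GB.
Lower bound: ⌈525/195⌉ = 3 hosts.
A packing using 4 hosts:
  host 1: 165 = 165
  host 2: 80 + 75 = 155
  host 3: 75 + 75 = 150
  host 4: 55 = 55
No arrangement into 3 hosts stays within capacity, so 4 is optimal.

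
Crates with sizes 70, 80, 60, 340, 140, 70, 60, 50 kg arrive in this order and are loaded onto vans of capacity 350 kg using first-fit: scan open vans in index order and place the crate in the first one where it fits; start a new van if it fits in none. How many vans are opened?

  70 → van 1 (new)  [load 70/350]
  80 → van 1  [load 150/350]
  60 → van 1  [load 210/350]
  340 → van 2 (new)  [load 340/350]
  140 → van 1  [load 350/350]
  70 → van 3 (new)  [load 70/350]
  60 → van 3  [load 130/350]
  50 → van 3  [load 180/350]
3 vans opened.

3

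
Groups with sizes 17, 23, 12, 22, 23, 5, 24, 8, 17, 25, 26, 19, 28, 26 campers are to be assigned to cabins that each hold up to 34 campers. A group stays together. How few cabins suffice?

10

Total = 28 + 26 + 26 + 25 + 24 + 23 + 23 + 22 + 19 + 17 + 17 + 12 + 8 + 5 = 275 campers.
Lower bound: ⌈275/34⌉ = 9 cabins.
A packing using 10 cabins:
  cabin 1: 28 + 5 = 33
  cabin 2: 26 + 8 = 34
  cabin 3: 26 = 26
  cabin 4: 25 = 25
  cabin 5: 24 = 24
  cabin 6: 23 = 23
  cabin 7: 23 = 23
  cabin 8: 22 + 12 = 34
  cabin 9: 19 = 19
  cabin 10: 17 + 17 = 34
No arrangement into 9 cabins stays within capacity, so 10 is optimal.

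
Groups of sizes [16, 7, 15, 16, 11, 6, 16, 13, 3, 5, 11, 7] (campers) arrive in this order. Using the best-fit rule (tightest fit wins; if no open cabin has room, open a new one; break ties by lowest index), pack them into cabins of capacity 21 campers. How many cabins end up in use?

7

  16 → cabin 1 (new)  [load 16/21]
  7 → cabin 2 (new)  [load 7/21]
  15 → cabin 3 (new)  [load 15/21]
  16 → cabin 4 (new)  [load 16/21]
  11 → cabin 2  [load 18/21]
  6 → cabin 3  [load 21/21]
  16 → cabin 5 (new)  [load 16/21]
  13 → cabin 6 (new)  [load 13/21]
  3 → cabin 2  [load 21/21]
  5 → cabin 1  [load 21/21]
  11 → cabin 7 (new)  [load 11/21]
  7 → cabin 6  [load 20/21]
7 cabins opened.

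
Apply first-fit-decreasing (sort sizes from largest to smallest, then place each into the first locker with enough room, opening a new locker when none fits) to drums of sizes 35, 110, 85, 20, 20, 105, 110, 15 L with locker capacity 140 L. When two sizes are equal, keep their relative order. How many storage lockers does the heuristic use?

4

Sorted descending: 110, 110, 105, 85, 35, 20, 20, 15.
  110 → locker 1 (new)  [load 110/140]
  110 → locker 2 (new)  [load 110/140]
  105 → locker 3 (new)  [load 105/140]
  85 → locker 4 (new)  [load 85/140]
  35 → locker 3  [load 140/140]
  20 → locker 1  [load 130/140]
  20 → locker 2  [load 130/140]
  15 → locker 4  [load 100/140]
4 storage lockers opened.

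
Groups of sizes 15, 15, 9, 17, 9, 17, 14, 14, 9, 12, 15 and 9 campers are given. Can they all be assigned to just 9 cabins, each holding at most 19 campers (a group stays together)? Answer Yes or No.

No

Total = 155 campers; ⌈155/19⌉ = 9.
The bound of 9 does not rule out 9, but exhaustive search shows no assignment into 9 cabins of capacity 19 campers exists — the minimum is 10.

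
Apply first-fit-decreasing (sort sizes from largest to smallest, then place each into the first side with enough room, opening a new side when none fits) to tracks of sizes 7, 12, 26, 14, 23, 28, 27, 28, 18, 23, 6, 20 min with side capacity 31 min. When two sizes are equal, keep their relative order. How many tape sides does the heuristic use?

9

Sorted descending: 28, 28, 27, 26, 23, 23, 20, 18, 14, 12, 7, 6.
  28 → side 1 (new)  [load 28/31]
  28 → side 2 (new)  [load 28/31]
  27 → side 3 (new)  [load 27/31]
  26 → side 4 (new)  [load 26/31]
  23 → side 5 (new)  [load 23/31]
  23 → side 6 (new)  [load 23/31]
  20 → side 7 (new)  [load 20/31]
  18 → side 8 (new)  [load 18/31]
  14 → side 9 (new)  [load 14/31]
  12 → side 8  [load 30/31]
  7 → side 5  [load 30/31]
  6 → side 6  [load 29/31]
9 tape sides opened.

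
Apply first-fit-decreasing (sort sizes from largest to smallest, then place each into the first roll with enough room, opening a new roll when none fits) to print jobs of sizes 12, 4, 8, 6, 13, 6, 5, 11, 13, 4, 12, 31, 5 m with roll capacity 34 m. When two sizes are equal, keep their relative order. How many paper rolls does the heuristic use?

Sorted descending: 31, 13, 13, 12, 12, 11, 8, 6, 6, 5, 5, 4, 4.
  31 → roll 1 (new)  [load 31/34]
  13 → roll 2 (new)  [load 13/34]
  13 → roll 2  [load 26/34]
  12 → roll 3 (new)  [load 12/34]
  12 → roll 3  [load 24/34]
  11 → roll 4 (new)  [load 11/34]
  8 → roll 2  [load 34/34]
  6 → roll 3  [load 30/34]
  6 → roll 4  [load 17/34]
  5 → roll 4  [load 22/34]
  5 → roll 4  [load 27/34]
  4 → roll 3  [load 34/34]
  4 → roll 4  [load 31/34]
4 paper rolls opened.

4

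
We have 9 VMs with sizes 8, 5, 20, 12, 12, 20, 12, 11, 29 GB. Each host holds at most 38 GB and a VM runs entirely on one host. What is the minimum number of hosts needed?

4

Total = 29 + 20 + 20 + 12 + 12 + 12 + 11 + 8 + 5 = 129 GB.
Lower bound: ⌈129/38⌉ = 4 hosts.
A packing using 4 hosts:
  host 1: 29 + 8 = 37
  host 2: 20 + 12 + 5 = 37
  host 3: 20 + 12 = 32
  host 4: 12 + 11 = 23
This matches the lower bound, so 4 is optimal.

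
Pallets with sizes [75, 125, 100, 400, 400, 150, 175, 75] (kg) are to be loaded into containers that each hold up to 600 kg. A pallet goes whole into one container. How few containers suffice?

Total = 400 + 400 + 175 + 150 + 125 + 100 + 75 + 75 = 1500 kg.
Lower bound: ⌈1500/600⌉ = 3 containers.
A packing using 3 containers:
  container 1: 400 + 175 = 575
  container 2: 400 + 150 = 550
  container 3: 125 + 100 + 75 + 75 = 375
This matches the lower bound, so 3 is optimal.

3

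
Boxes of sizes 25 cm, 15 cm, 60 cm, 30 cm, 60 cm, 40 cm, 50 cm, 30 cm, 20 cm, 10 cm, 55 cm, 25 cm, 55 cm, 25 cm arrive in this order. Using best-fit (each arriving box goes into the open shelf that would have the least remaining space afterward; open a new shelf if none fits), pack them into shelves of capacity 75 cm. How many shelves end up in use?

8

  25 → shelf 1 (new)  [load 25/75]
  15 → shelf 1  [load 40/75]
  60 → shelf 2 (new)  [load 60/75]
  30 → shelf 1  [load 70/75]
  60 → shelf 3 (new)  [load 60/75]
  40 → shelf 4 (new)  [load 40/75]
  50 → shelf 5 (new)  [load 50/75]
  30 → shelf 4  [load 70/75]
  20 → shelf 5  [load 70/75]
  10 → shelf 2  [load 70/75]
  55 → shelf 6 (new)  [load 55/75]
  25 → shelf 7 (new)  [load 25/75]
  55 → shelf 8 (new)  [load 55/75]
  25 → shelf 7  [load 50/75]
8 shelves opened.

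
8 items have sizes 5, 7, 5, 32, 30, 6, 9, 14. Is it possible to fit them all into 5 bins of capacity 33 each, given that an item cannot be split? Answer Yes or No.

Yes

A valid assignment using 4 bins:
  bin 1: 32 = 32
  bin 2: 30 = 30
  bin 3: 14 + 9 + 7 = 30
  bin 4: 6 + 5 + 5 = 16
That uses only 4 ≤ 5, so 5 bins are enough.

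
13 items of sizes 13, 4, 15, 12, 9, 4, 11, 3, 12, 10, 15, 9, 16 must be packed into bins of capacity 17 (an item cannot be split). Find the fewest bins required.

Total = 16 + 15 + 15 + 13 + 12 + 12 + 11 + 10 + 9 + 9 + 4 + 4 + 3 = 133.
Lower bound: ⌈133/17⌉ = 8 bins.
Also, 10 items each exceed 17/2, and no two of those can share a bin, so at least 10 bins are needed.
A packing using 10 bins:
  bin 1: 16 = 16
  bin 2: 15 = 15
  bin 3: 15 = 15
  bin 4: 13 + 4 = 17
  bin 5: 12 + 4 = 16
  bin 6: 12 + 3 = 15
  bin 7: 11 = 11
  bin 8: 10 = 10
  bin 9: 9 = 9
  bin 10: 9 = 9
This matches the lower bound, so 10 is optimal.

10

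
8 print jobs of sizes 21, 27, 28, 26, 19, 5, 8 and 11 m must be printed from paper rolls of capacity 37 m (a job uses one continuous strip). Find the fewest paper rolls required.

Total = 28 + 27 + 26 + 21 + 19 + 11 + 8 + 5 = 145 m.
Lower bound: ⌈145/37⌉ = 4 paper rolls.
Also, 5 print jobs each exceed 37/2 m, and no two of those can share a roll, so at least 5 paper rolls are needed.
A packing using 5 paper rolls:
  roll 1: 28 + 8 = 36
  roll 2: 27 + 5 = 32
  roll 3: 26 + 11 = 37
  roll 4: 21 = 21
  roll 5: 19 = 19
This matches the lower bound, so 5 is optimal.

5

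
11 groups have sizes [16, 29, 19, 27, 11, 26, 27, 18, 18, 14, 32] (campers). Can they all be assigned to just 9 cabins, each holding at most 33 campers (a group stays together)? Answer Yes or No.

A valid assignment using 9 cabins:
  cabin 1: 32 = 32
  cabin 2: 29 = 29
  cabin 3: 27 = 27
  cabin 4: 27 = 27
  cabin 5: 26 = 26
  cabin 6: 19 + 14 = 33
  cabin 7: 18 + 11 = 29
  cabin 8: 18 = 18
  cabin 9: 16 = 16
Every load is within 33 campers, so 9 cabins suffice.

Yes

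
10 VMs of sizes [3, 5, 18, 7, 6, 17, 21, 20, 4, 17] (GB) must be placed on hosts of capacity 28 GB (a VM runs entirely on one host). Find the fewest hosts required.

Total = 21 + 20 + 18 + 17 + 17 + 7 + 6 + 5 + 4 + 3 = 118 GB.
Lower bound: ⌈118/28⌉ = 5 hosts.
A packing using 5 hosts:
  host 1: 21 + 7 = 28
  host 2: 20 + 6 = 26
  host 3: 18 + 5 + 4 = 27
  host 4: 17 + 3 = 20
  host 5: 17 = 17
This matches the lower bound, so 5 is optimal.

5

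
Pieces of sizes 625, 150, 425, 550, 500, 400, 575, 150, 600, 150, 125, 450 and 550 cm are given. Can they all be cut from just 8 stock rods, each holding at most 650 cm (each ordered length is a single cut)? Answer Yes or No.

Total = 5250 cm; ⌈5250/650⌉ = 9.
At least 9 stock rods are required, but only 8 are allowed.

No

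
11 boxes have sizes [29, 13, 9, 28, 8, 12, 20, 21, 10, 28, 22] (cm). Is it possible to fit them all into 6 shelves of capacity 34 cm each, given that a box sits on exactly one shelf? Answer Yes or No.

Total = 200 cm; ⌈200/34⌉ = 6.
The bound of 6 does not rule out 6, but exhaustive search shows no assignment into 6 shelves of capacity 34 cm exists — the minimum is 7.

No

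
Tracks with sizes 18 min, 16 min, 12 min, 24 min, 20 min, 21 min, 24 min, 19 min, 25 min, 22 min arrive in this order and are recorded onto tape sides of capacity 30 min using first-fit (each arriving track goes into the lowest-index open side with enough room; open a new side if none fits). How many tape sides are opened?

  18 → side 1 (new)  [load 18/30]
  16 → side 2 (new)  [load 16/30]
  12 → side 1  [load 30/30]
  24 → side 3 (new)  [load 24/30]
  20 → side 4 (new)  [load 20/30]
  21 → side 5 (new)  [load 21/30]
  24 → side 6 (new)  [load 24/30]
  19 → side 7 (new)  [load 19/30]
  25 → side 8 (new)  [load 25/30]
  22 → side 9 (new)  [load 22/30]
9 tape sides opened.

9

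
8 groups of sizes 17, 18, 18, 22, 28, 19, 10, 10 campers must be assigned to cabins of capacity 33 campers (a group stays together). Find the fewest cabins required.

Total = 28 + 22 + 19 + 18 + 18 + 17 + 10 + 10 = 142 campers.
Lower bound: ⌈142/33⌉ = 5 cabins.
Also, 6 groups each exceed 33/2 campers, and no two of those can share a cabin, so at least 6 cabins are needed.
A packing using 6 cabins:
  cabin 1: 28 = 28
  cabin 2: 22 + 10 = 32
  cabin 3: 19 + 10 = 29
  cabin 4: 18 = 18
  cabin 5: 18 = 18
  cabin 6: 17 = 17
This matches the lower bound, so 6 is optimal.

6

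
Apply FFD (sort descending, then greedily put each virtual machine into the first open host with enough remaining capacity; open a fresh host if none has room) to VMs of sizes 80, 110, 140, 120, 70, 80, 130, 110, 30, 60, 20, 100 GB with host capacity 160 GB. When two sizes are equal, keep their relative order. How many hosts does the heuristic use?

Sorted descending: 140, 130, 120, 110, 110, 100, 80, 80, 70, 60, 30, 20.
  140 → host 1 (new)  [load 140/160]
  130 → host 2 (new)  [load 130/160]
  120 → host 3 (new)  [load 120/160]
  110 → host 4 (new)  [load 110/160]
  110 → host 5 (new)  [load 110/160]
  100 → host 6 (new)  [load 100/160]
  80 → host 7 (new)  [load 80/160]
  80 → host 7  [load 160/160]
  70 → host 8 (new)  [load 70/160]
  60 → host 6  [load 160/160]
  30 → host 2  [load 160/160]
  20 → host 1  [load 160/160]
8 hosts opened.

8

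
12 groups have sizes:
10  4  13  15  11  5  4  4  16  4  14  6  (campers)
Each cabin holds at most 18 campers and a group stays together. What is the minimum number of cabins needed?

7

Total = 16 + 15 + 14 + 13 + 11 + 10 + 6 + 5 + 4 + 4 + 4 + 4 = 106 campers.
Lower bound: ⌈106/18⌉ = 6 cabins.
A packing using 7 cabins:
  cabin 1: 16 = 16
  cabin 2: 15 = 15
  cabin 3: 14 + 4 = 18
  cabin 4: 13 + 5 = 18
  cabin 5: 11 + 6 = 17
  cabin 6: 10 + 4 + 4 = 18
  cabin 7: 4 = 4
No arrangement into 6 cabins stays within capacity, so 7 is optimal.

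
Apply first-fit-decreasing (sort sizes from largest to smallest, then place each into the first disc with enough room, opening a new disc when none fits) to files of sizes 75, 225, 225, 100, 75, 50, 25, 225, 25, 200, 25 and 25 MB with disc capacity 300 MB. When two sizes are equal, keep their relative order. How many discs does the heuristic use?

5

Sorted descending: 225, 225, 225, 200, 100, 75, 75, 50, 25, 25, 25, 25.
  225 → disc 1 (new)  [load 225/300]
  225 → disc 2 (new)  [load 225/300]
  225 → disc 3 (new)  [load 225/300]
  200 → disc 4 (new)  [load 200/300]
  100 → disc 4  [load 300/300]
  75 → disc 1  [load 300/300]
  75 → disc 2  [load 300/300]
  50 → disc 3  [load 275/300]
  25 → disc 3  [load 300/300]
  25 → disc 5 (new)  [load 25/300]
  25 → disc 5  [load 50/300]
  25 → disc 5  [load 75/300]
5 discs opened.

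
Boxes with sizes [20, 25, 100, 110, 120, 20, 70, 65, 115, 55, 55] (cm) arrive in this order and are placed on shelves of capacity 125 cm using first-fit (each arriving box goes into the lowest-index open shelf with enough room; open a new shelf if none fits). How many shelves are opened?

7

  20 → shelf 1 (new)  [load 20/125]
  25 → shelf 1  [load 45/125]
  100 → shelf 2 (new)  [load 100/125]
  110 → shelf 3 (new)  [load 110/125]
  120 → shelf 4 (new)  [load 120/125]
  20 → shelf 1  [load 65/125]
  70 → shelf 5 (new)  [load 70/125]
  65 → shelf 6 (new)  [load 65/125]
  115 → shelf 7 (new)  [load 115/125]
  55 → shelf 1  [load 120/125]
  55 → shelf 5  [load 125/125]
7 shelves opened.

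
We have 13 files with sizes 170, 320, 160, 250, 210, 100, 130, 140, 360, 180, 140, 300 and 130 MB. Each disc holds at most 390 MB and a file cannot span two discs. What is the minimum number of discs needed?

Total = 360 + 320 + 300 + 250 + 210 + 180 + 170 + 160 + 140 + 140 + 130 + 130 + 100 = 2590 MB.
Lower bound: ⌈2590/390⌉ = 7 discs.
A packing using 8 discs:
  disc 1: 360 = 360
  disc 2: 320 = 320
  disc 3: 300 = 300
  disc 4: 250 + 140 = 390
  disc 5: 210 + 180 = 390
  disc 6: 170 + 160 = 330
  disc 7: 140 + 130 + 100 = 370
  disc 8: 130 = 130
No arrangement into 7 discs stays within capacity, so 8 is optimal.

8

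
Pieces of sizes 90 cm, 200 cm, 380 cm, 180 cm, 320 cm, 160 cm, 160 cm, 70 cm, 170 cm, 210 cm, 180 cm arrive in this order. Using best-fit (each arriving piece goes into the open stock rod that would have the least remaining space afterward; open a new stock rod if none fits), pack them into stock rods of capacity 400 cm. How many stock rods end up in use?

  90 → stock rod 1 (new)  [load 90/400]
  200 → stock rod 1  [load 290/400]
  380 → stock rod 2 (new)  [load 380/400]
  180 → stock rod 3 (new)  [load 180/400]
  320 → stock rod 4 (new)  [load 320/400]
  160 → stock rod 3  [load 340/400]
  160 → stock rod 5 (new)  [load 160/400]
  70 → stock rod 4  [load 390/400]
  170 → stock rod 5  [load 330/400]
  210 → stock rod 6 (new)  [load 210/400]
  180 → stock rod 6  [load 390/400]
6 stock rods opened.

6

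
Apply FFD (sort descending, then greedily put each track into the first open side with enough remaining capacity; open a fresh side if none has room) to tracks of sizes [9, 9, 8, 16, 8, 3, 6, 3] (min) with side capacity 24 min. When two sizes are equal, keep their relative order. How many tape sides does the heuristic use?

3

Sorted descending: 16, 9, 9, 8, 8, 6, 3, 3.
  16 → side 1 (new)  [load 16/24]
  9 → side 2 (new)  [load 9/24]
  9 → side 2  [load 18/24]
  8 → side 1  [load 24/24]
  8 → side 3 (new)  [load 8/24]
  6 → side 2  [load 24/24]
  3 → side 3  [load 11/24]
  3 → side 3  [load 14/24]
3 tape sides opened.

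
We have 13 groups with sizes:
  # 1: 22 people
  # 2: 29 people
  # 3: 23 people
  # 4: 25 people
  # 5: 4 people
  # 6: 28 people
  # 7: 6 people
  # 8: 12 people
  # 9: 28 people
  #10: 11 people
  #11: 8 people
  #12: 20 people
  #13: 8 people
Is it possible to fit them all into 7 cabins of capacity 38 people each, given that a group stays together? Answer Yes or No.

A valid assignment using 7 cabins:
  cabin 1: 29 + 8 = 37
  cabin 2: 28 + 8 = 36
  cabin 3: 28 + 6 + 4 = 38
  cabin 4: 25 + 12 = 37
  cabin 5: 23 + 11 = 34
  cabin 6: 22 = 22
  cabin 7: 20 = 20
Every load is within 38 people, so 7 cabins suffice.

Yes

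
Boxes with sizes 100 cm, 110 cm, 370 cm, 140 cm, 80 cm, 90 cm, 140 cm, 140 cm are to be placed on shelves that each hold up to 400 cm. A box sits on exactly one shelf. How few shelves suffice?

Total = 370 + 140 + 140 + 140 + 110 + 100 + 90 + 80 = 1170 cm.
Lower bound: ⌈1170/400⌉ = 3 shelves.
A packing using 4 shelves:
  shelf 1: 370 = 370
  shelf 2: 140 + 140 + 110 = 390
  shelf 3: 140 + 100 + 90 = 330
  shelf 4: 80 = 80
No arrangement into 3 shelves stays within capacity, so 4 is optimal.

4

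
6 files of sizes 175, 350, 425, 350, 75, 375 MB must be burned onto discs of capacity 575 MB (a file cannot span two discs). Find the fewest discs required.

Total = 425 + 375 + 350 + 350 + 175 + 75 = 1750 MB.
Lower bound: ⌈1750/575⌉ = 4 discs.
A packing using 4 discs:
  disc 1: 425 + 75 = 500
  disc 2: 375 + 175 = 550
  disc 3: 350 = 350
  disc 4: 350 = 350
This matches the lower bound, so 4 is optimal.

4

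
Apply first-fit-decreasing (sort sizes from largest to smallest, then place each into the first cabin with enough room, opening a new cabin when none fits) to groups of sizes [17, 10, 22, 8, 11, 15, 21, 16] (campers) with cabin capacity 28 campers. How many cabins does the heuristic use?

5

Sorted descending: 22, 21, 17, 16, 15, 11, 10, 8.
  22 → cabin 1 (new)  [load 22/28]
  21 → cabin 2 (new)  [load 21/28]
  17 → cabin 3 (new)  [load 17/28]
  16 → cabin 4 (new)  [load 16/28]
  15 → cabin 5 (new)  [load 15/28]
  11 → cabin 3  [load 28/28]
  10 → cabin 4  [load 26/28]
  8 → cabin 5  [load 23/28]
5 cabins opened.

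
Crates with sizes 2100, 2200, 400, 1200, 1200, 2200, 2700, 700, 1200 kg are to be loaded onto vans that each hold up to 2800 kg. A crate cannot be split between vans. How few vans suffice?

6

Total = 2700 + 2200 + 2200 + 2100 + 1200 + 1200 + 1200 + 700 + 400 = 13900 kg.
Lower bound: ⌈13900/2800⌉ = 5 vans.
A packing using 6 vans:
  van 1: 2700 = 2700
  van 2: 2200 + 400 = 2600
  van 3: 2200 = 2200
  van 4: 2100 + 700 = 2800
  van 5: 1200 + 1200 = 2400
  van 6: 1200 = 1200
No arrangement into 5 vans stays within capacity, so 6 is optimal.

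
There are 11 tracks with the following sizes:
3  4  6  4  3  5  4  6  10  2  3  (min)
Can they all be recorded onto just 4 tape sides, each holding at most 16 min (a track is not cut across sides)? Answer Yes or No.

Yes

A valid assignment using 4 tape sides:
  side 1: 10 + 6 = 16
  side 2: 6 + 5 + 4 = 15
  side 3: 4 + 4 + 3 + 3 + 2 = 16
  side 4: 3 = 3
Every load is within 16 min, so 4 tape sides suffice.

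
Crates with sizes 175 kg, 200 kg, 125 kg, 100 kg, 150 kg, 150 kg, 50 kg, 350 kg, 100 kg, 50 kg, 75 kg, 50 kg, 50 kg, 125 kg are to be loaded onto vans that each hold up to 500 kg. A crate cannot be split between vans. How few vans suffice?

4

Total = 350 + 200 + 175 + 150 + 150 + 125 + 125 + 100 + 100 + 75 + 50 + 50 + 50 + 50 = 1750 kg.
Lower bound: ⌈1750/500⌉ = 4 vans.
A packing using 4 vans:
  van 1: 350 + 150 = 500
  van 2: 200 + 175 + 125 = 500
  van 3: 150 + 125 + 100 + 100 = 475
  van 4: 75 + 50 + 50 + 50 + 50 = 275
This matches the lower bound, so 4 is optimal.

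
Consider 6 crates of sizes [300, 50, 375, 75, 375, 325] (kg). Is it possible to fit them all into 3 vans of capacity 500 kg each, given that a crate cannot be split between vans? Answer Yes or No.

No

Total = 1500 kg; ⌈1500/500⌉ = 3.
4 crates each exceed half the capacity and cannot share a van, forcing at least 4 vans.
At least 4 vans are required, but only 3 are allowed.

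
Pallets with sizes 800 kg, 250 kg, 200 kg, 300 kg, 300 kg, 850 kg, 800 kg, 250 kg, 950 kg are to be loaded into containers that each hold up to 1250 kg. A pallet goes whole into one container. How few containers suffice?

4

Total = 950 + 850 + 800 + 800 + 300 + 300 + 250 + 250 + 200 = 4700 kg.
Lower bound: ⌈4700/1250⌉ = 4 containers.
A packing using 4 containers:
  container 1: 950 + 300 = 1250
  container 2: 850 + 300 = 1150
  container 3: 800 + 250 + 200 = 1250
  container 4: 800 + 250 = 1050
This matches the lower bound, so 4 is optimal.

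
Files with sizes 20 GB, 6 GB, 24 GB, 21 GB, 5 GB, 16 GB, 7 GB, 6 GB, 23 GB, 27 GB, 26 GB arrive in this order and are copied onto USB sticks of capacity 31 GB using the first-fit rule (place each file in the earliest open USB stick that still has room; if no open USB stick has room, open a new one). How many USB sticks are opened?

7

  20 → USB stick 1 (new)  [load 20/31]
  6 → USB stick 1  [load 26/31]
  24 → USB stick 2 (new)  [load 24/31]
  21 → USB stick 3 (new)  [load 21/31]
  5 → USB stick 1  [load 31/31]
  16 → USB stick 4 (new)  [load 16/31]
  7 → USB stick 2  [load 31/31]
  6 → USB stick 3  [load 27/31]
  23 → USB stick 5 (new)  [load 23/31]
  27 → USB stick 6 (new)  [load 27/31]
  26 → USB stick 7 (new)  [load 26/31]
7 USB sticks opened.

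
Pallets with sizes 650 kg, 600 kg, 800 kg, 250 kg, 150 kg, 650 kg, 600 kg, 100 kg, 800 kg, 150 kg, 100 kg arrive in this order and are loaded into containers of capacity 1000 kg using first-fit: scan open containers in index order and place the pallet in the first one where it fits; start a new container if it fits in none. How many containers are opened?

6

  650 → container 1 (new)  [load 650/1000]
  600 → container 2 (new)  [load 600/1000]
  800 → container 3 (new)  [load 800/1000]
  250 → container 1  [load 900/1000]
  150 → container 2  [load 750/1000]
  650 → container 4 (new)  [load 650/1000]
  600 → container 5 (new)  [load 600/1000]
  100 → container 1  [load 1000/1000]
  800 → container 6 (new)  [load 800/1000]
  150 → container 2  [load 900/1000]
  100 → container 2  [load 1000/1000]
6 containers opened.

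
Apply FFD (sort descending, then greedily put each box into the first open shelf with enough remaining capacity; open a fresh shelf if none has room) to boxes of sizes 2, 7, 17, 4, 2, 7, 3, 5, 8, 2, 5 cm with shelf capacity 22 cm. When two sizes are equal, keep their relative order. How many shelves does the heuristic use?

Sorted descending: 17, 8, 7, 7, 5, 5, 4, 3, 2, 2, 2.
  17 → shelf 1 (new)  [load 17/22]
  8 → shelf 2 (new)  [load 8/22]
  7 → shelf 2  [load 15/22]
  7 → shelf 2  [load 22/22]
  5 → shelf 1  [load 22/22]
  5 → shelf 3 (new)  [load 5/22]
  4 → shelf 3  [load 9/22]
  3 → shelf 3  [load 12/22]
  2 → shelf 3  [load 14/22]
  2 → shelf 3  [load 16/22]
  2 → shelf 3  [load 18/22]
3 shelves opened.

3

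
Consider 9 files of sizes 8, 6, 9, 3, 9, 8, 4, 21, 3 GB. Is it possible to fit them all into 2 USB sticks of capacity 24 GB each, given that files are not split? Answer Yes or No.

No

Total = 71 GB; ⌈71/24⌉ = 3.
At least 3 USB sticks are required, but only 2 are allowed.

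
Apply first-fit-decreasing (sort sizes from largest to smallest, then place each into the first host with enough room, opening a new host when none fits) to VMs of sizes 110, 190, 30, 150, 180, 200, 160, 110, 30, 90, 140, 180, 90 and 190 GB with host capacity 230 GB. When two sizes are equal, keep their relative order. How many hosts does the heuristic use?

10

Sorted descending: 200, 190, 190, 180, 180, 160, 150, 140, 110, 110, 90, 90, 30, 30.
  200 → host 1 (new)  [load 200/230]
  190 → host 2 (new)  [load 190/230]
  190 → host 3 (new)  [load 190/230]
  180 → host 4 (new)  [load 180/230]
  180 → host 5 (new)  [load 180/230]
  160 → host 6 (new)  [load 160/230]
  150 → host 7 (new)  [load 150/230]
  140 → host 8 (new)  [load 140/230]
  110 → host 9 (new)  [load 110/230]
  110 → host 9  [load 220/230]
  90 → host 8  [load 230/230]
  90 → host 10 (new)  [load 90/230]
  30 → host 1  [load 230/230]
  30 → host 2  [load 220/230]
10 hosts opened.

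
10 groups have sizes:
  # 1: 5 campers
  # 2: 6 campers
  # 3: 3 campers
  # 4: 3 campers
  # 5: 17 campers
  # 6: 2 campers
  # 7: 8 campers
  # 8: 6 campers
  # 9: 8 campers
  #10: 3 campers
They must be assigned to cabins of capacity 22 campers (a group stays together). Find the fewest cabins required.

Total = 17 + 8 + 8 + 6 + 6 + 5 + 3 + 3 + 3 + 2 = 61 campers.
Lower bound: ⌈61/22⌉ = 3 cabins.
A packing using 3 cabins:
  cabin 1: 17 + 5 = 22
  cabin 2: 8 + 8 + 6 = 22
  cabin 3: 6 + 3 + 3 + 3 + 2 = 17
This matches the lower bound, so 3 is optimal.

3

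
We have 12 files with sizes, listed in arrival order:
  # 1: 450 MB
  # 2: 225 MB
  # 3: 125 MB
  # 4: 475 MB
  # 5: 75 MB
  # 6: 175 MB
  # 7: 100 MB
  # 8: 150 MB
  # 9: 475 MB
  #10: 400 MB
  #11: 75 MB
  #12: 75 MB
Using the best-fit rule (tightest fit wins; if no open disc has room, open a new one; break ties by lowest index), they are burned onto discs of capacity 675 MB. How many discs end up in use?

  450 → disc 1 (new)  [load 450/675]
  225 → disc 1  [load 675/675]
  125 → disc 2 (new)  [load 125/675]
  475 → disc 2  [load 600/675]
  75 → disc 2  [load 675/675]
  175 → disc 3 (new)  [load 175/675]
  100 → disc 3  [load 275/675]
  150 → disc 3  [load 425/675]
  475 → disc 4 (new)  [load 475/675]
  400 → disc 5 (new)  [load 400/675]
  75 → disc 4  [load 550/675]
  75 → disc 4  [load 625/675]
5 discs opened.

5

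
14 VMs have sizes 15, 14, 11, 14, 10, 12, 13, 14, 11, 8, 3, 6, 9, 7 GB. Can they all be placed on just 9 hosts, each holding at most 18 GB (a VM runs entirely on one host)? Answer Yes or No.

Total = 147 GB; ⌈147/18⌉ = 9.
The bound of 9 does not rule out 9, but exhaustive search shows no assignment into 9 hosts of capacity 18 GB exists — the minimum is 10.

No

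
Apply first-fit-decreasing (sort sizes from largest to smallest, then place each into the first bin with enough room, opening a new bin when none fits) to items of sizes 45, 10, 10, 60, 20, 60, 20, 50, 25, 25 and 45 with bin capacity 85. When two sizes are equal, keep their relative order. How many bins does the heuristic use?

Sorted descending: 60, 60, 50, 45, 45, 25, 25, 20, 20, 10, 10.
  60 → bin 1 (new)  [load 60/85]
  60 → bin 2 (new)  [load 60/85]
  50 → bin 3 (new)  [load 50/85]
  45 → bin 4 (new)  [load 45/85]
  45 → bin 5 (new)  [load 45/85]
  25 → bin 1  [load 85/85]
  25 → bin 2  [load 85/85]
  20 → bin 3  [load 70/85]
  20 → bin 4  [load 65/85]
  10 → bin 3  [load 80/85]
  10 → bin 4  [load 75/85]
5 bins opened.

5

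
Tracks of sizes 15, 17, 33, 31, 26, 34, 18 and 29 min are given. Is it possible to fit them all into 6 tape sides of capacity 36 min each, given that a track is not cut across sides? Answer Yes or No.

No

Total = 203 min; ⌈203/36⌉ = 6.
The bound of 6 does not rule out 6, but exhaustive search shows no assignment into 6 tape sides of capacity 36 min exists — the minimum is 7.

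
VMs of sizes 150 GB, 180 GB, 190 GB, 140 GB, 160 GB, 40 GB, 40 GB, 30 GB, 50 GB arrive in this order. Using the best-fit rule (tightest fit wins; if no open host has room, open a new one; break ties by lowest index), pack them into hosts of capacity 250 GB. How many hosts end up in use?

5

  150 → host 1 (new)  [load 150/250]
  180 → host 2 (new)  [load 180/250]
  190 → host 3 (new)  [load 190/250]
  140 → host 4 (new)  [load 140/250]
  160 → host 5 (new)  [load 160/250]
  40 → host 3  [load 230/250]
  40 → host 2  [load 220/250]
  30 → host 2  [load 250/250]
  50 → host 5  [load 210/250]
5 hosts opened.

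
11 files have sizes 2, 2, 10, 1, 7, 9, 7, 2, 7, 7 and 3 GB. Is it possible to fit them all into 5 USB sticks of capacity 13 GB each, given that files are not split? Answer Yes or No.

Total = 57 GB; ⌈57/13⌉ = 5.
6 files each exceed half the capacity and cannot share a USB stick, forcing at least 6 USB sticks.
At least 6 USB sticks are required, but only 5 are allowed.

No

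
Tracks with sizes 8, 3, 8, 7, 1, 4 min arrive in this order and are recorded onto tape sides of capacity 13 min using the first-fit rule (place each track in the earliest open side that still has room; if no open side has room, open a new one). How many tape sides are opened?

3

  8 → side 1 (new)  [load 8/13]
  3 → side 1  [load 11/13]
  8 → side 2 (new)  [load 8/13]
  7 → side 3 (new)  [load 7/13]
  1 → side 1  [load 12/13]
  4 → side 2  [load 12/13]
3 tape sides opened.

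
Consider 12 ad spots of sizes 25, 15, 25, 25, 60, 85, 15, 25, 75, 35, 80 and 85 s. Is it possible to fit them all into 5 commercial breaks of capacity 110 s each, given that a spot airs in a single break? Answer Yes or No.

Yes

A valid assignment using 5 commercial breaks:
  break 1: 85 + 25 = 110
  break 2: 85 + 25 = 110
  break 3: 80 + 15 + 15 = 110
  break 4: 75 + 35 = 110
  break 5: 60 + 25 + 25 = 110
Every load is within 110 s, so 5 commercial breaks suffice.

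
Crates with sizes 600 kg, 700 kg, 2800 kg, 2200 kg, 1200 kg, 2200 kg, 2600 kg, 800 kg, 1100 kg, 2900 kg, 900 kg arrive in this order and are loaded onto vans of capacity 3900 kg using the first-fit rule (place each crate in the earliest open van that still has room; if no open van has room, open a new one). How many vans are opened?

  600 → van 1 (new)  [load 600/3900]
  700 → van 1  [load 1300/3900]
  2800 → van 2 (new)  [load 2800/3900]
  2200 → van 1  [load 3500/3900]
  1200 → van 3 (new)  [load 1200/3900]
  2200 → van 3  [load 3400/3900]
  2600 → van 4 (new)  [load 2600/3900]
  800 → van 2  [load 3600/3900]
  1100 → van 4  [load 3700/3900]
  2900 → van 5 (new)  [load 2900/3900]
  900 → van 5  [load 3800/3900]
5 vans opened.

5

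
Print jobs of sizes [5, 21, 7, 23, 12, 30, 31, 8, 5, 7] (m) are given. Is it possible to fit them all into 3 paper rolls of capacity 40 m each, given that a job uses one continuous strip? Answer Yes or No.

Total = 149 m; ⌈149/40⌉ = 4.
At least 4 paper rolls are required, but only 3 are allowed.

No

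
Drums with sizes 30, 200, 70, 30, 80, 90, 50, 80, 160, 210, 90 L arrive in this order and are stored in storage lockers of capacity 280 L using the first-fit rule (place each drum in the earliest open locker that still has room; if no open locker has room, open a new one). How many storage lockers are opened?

5

  30 → locker 1 (new)  [load 30/280]
  200 → locker 1  [load 230/280]
  70 → locker 2 (new)  [load 70/280]
  30 → locker 1  [load 260/280]
  80 → locker 2  [load 150/280]
  90 → locker 2  [load 240/280]
  50 → locker 3 (new)  [load 50/280]
  80 → locker 3  [load 130/280]
  160 → locker 4 (new)  [load 160/280]
  210 → locker 5 (new)  [load 210/280]
  90 → locker 3  [load 220/280]
5 storage lockers opened.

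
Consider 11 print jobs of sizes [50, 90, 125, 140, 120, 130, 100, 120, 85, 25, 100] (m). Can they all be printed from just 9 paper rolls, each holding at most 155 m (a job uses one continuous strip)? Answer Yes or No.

A valid assignment using 9 paper rolls:
  roll 1: 140 = 140
  roll 2: 130 + 25 = 155
  roll 3: 125 = 125
  roll 4: 120 = 120
  roll 5: 120 = 120
  roll 6: 100 + 50 = 150
  roll 7: 100 = 100
  roll 8: 90 = 90
  roll 9: 85 = 85
Every load is within 155 m, so 9 paper rolls suffice.

Yes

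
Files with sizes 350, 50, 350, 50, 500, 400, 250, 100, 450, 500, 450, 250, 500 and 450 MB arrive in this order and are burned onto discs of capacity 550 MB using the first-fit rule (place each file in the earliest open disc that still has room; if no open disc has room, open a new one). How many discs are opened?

  350 → disc 1 (new)  [load 350/550]
  50 → disc 1  [load 400/550]
  350 → disc 2 (new)  [load 350/550]
  50 → disc 1  [load 450/550]
  500 → disc 3 (new)  [load 500/550]
  400 → disc 4 (new)  [load 400/550]
  250 → disc 5 (new)  [load 250/550]
  100 → disc 1  [load 550/550]
  450 → disc 6 (new)  [load 450/550]
  500 → disc 7 (new)  [load 500/550]
  450 → disc 8 (new)  [load 450/550]
  250 → disc 5  [load 500/550]
  500 → disc 9 (new)  [load 500/550]
  450 → disc 10 (new)  [load 450/550]
10 discs opened.

10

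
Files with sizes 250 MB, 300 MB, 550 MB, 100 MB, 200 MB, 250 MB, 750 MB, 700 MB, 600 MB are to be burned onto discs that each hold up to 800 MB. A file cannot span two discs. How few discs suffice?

Total = 750 + 700 + 600 + 550 + 300 + 250 + 250 + 200 + 100 = 3700 MB.
Lower bound: ⌈3700/800⌉ = 5 discs.
A packing using 5 discs:
  disc 1: 750 = 750
  disc 2: 700 + 100 = 800
  disc 3: 600 + 200 = 800
  disc 4: 550 + 250 = 800
  disc 5: 300 + 250 = 550
This matches the lower bound, so 5 is optimal.

5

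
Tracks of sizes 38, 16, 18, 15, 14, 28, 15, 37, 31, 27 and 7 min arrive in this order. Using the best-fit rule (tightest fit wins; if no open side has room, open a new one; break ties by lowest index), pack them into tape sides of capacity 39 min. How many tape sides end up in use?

  38 → side 1 (new)  [load 38/39]
  16 → side 2 (new)  [load 16/39]
  18 → side 2  [load 34/39]
  15 → side 3 (new)  [load 15/39]
  14 → side 3  [load 29/39]
  28 → side 4 (new)  [load 28/39]
  15 → side 5 (new)  [load 15/39]
  37 → side 6 (new)  [load 37/39]
  31 → side 7 (new)  [load 31/39]
  27 → side 8 (new)  [load 27/39]
  7 → side 7  [load 38/39]
8 tape sides opened.

8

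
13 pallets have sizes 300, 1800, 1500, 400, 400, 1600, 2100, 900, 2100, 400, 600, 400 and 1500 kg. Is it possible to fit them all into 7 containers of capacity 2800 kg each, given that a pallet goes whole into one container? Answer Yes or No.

A valid assignment using 6 containers:
  container 1: 2100 + 600 = 2700
  container 2: 2100 + 400 + 300 = 2800
  container 3: 1800 + 900 = 2700
  container 4: 1600 + 400 + 400 + 400 = 2800
  container 5: 1500 = 1500
  container 6: 1500 = 1500
That uses only 6 ≤ 7, so 7 containers are enough.

Yes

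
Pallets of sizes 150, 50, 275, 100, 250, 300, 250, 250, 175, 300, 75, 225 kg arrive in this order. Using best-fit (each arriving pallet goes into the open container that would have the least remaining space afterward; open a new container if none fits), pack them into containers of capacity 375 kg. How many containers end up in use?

  150 → container 1 (new)  [load 150/375]
  50 → container 1  [load 200/375]
  275 → container 2 (new)  [load 275/375]
  100 → container 2  [load 375/375]
  250 → container 3 (new)  [load 250/375]
  300 → container 4 (new)  [load 300/375]
  250 → container 5 (new)  [load 250/375]
  250 → container 6 (new)  [load 250/375]
  175 → container 1  [load 375/375]
  300 → container 7 (new)  [load 300/375]
  75 → container 4  [load 375/375]
  225 → container 8 (new)  [load 225/375]
8 containers opened.

8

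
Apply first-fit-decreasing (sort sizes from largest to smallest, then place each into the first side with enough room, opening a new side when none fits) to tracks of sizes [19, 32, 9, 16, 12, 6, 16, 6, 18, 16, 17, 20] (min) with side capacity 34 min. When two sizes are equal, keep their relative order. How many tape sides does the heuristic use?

6

Sorted descending: 32, 20, 19, 18, 17, 16, 16, 16, 12, 9, 6, 6.
  32 → side 1 (new)  [load 32/34]
  20 → side 2 (new)  [load 20/34]
  19 → side 3 (new)  [load 19/34]
  18 → side 4 (new)  [load 18/34]
  17 → side 5 (new)  [load 17/34]
  16 → side 4  [load 34/34]
  16 → side 5  [load 33/34]
  16 → side 6 (new)  [load 16/34]
  12 → side 2  [load 32/34]
  9 → side 3  [load 28/34]
  6 → side 3  [load 34/34]
  6 → side 6  [load 22/34]
6 tape sides opened.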